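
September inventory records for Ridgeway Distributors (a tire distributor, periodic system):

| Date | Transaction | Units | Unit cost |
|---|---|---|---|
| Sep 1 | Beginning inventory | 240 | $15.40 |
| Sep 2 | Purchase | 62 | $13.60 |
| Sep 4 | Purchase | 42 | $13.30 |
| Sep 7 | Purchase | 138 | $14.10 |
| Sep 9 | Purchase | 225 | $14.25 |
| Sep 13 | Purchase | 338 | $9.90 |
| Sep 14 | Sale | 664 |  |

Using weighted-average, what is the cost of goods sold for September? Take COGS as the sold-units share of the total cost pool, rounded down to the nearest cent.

Sep 14, sell 664: 664/1045 × $13,596.05 → $8,639.02
Ending inventory (cost pool remaining) = $4,957.03

COGS = $8,639.02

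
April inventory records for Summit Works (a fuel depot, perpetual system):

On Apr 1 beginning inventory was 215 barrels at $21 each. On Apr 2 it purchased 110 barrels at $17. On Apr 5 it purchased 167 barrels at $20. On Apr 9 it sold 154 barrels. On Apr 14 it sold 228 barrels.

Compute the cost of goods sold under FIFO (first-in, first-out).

Apr 9, 154 sold [FIFO — oldest first]: 154 @ $21 = $3,234
Apr 14, 228 sold [FIFO — oldest first]: 61 @ $21 + 110 @ $17 + 57 @ $20 = $4,291
Total COGS = $3,234 + $4,291 = $7,525
Ending inventory: 110 @ $20 = $2,200

COGS = $7,525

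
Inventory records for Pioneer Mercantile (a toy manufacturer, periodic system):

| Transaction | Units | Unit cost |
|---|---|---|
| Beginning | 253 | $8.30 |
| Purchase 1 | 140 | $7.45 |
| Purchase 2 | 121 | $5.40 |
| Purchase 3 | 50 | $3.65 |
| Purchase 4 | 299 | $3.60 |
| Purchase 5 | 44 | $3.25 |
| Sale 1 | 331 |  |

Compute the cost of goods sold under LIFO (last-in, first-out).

Sale 1 (331) [LIFO — newest first]: 44 @ $3.25 + 287 @ $3.60 = $1,176.20
Ending inventory: 253 @ $8.30 + 140 @ $7.45 + 121 @ $5.40 + 50 @ $3.65 + 12 @ $3.60 = $4,022.00
Check: goods available $5,198.20 = COGS $1,176.20 + ending $4,022.00

COGS = $1,176.20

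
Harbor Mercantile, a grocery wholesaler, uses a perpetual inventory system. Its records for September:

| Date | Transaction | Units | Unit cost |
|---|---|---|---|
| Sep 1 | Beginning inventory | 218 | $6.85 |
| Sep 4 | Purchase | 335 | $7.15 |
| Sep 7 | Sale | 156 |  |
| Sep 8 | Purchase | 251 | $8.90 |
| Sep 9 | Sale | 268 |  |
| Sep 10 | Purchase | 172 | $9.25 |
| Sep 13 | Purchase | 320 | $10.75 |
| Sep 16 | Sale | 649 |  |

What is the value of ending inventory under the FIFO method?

Ending inventory = $2,397.25

Sep 7, 156 sold [FIFO — oldest first]: 156 @ $6.85 = $1,068.60
Sep 9, 268 sold [FIFO — oldest first]: 62 @ $6.85 + 206 @ $7.15 = $1,897.60
Sep 16, 649 sold [FIFO — oldest first]: 129 @ $7.15 + 251 @ $8.90 + 172 @ $9.25 + 97 @ $10.75 = $5,790.00
Total COGS = $1,068.60 + $1,897.60 + $5,790.00 = $8,756.20
Ending inventory: 223 @ $10.75 = $2,397.25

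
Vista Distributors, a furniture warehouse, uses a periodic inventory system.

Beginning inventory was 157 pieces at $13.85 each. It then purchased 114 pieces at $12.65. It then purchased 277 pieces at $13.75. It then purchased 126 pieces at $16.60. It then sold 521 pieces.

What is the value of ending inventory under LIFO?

Sale 1 (521) [LIFO — newest first]: 126 @ $16.60 + 277 @ $13.75 + 114 @ $12.65 + 4 @ $13.85 = $7,397.85
Ending inventory: 153 @ $13.85 = $2,119.05
Check: goods available $9,516.90 = COGS $7,397.85 + ending $2,119.05

Ending inventory = $2,119.05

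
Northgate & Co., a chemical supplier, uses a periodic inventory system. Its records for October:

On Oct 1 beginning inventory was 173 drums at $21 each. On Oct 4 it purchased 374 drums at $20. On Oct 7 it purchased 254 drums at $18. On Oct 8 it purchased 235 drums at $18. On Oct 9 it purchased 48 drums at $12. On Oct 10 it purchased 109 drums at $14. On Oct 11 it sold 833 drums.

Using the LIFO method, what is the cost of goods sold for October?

COGS = $14,644

Oct 11, 833 sold [LIFO — newest first]: 109 @ $14 + 48 @ $12 + 235 @ $18 + 254 @ $18 + 187 @ $20 = $14,644
Ending inventory: 173 @ $21 + 187 @ $20 = $7,373
Check: goods available $22,017 = COGS $14,644 + ending $7,373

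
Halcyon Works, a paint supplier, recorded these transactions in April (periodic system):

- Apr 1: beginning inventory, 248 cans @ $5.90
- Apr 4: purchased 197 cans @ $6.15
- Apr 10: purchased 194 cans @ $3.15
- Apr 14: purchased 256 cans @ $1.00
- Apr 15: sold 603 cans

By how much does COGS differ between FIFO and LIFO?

$1,364.40

FIFO COGS: 248 @ $5.90 + 197 @ $6.15 + 158 @ $3.15 = $3,172.45
LIFO COGS: 256 @ $1.00 + 194 @ $3.15 + 153 @ $6.15 = $1,808.05
Difference = |$3,172.45 − $1,808.05| = $1,364.40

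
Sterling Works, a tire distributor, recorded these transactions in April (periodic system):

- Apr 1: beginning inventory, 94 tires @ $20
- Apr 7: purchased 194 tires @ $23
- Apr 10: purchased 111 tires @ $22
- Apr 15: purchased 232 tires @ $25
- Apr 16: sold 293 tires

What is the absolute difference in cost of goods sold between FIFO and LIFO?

$690

FIFO COGS: 94 @ $20 + 194 @ $23 + 5 @ $22 = $6,452
LIFO COGS: 232 @ $25 + 61 @ $22 = $7,142
Difference = |$6,452 − $7,142| = $690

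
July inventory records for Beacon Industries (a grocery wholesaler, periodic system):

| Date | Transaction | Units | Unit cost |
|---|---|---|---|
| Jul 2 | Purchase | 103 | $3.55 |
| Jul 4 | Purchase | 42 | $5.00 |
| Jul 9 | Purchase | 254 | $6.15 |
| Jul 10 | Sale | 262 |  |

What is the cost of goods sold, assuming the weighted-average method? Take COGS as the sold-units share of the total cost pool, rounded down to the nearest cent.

COGS = $1,403.73

Jul 10, sell 262: 262/399 × $2,137.75 → $1,403.73
Ending inventory (cost pool remaining) = $734.02
Check: goods available $2,137.75 = COGS $1,403.73 + ending $734.02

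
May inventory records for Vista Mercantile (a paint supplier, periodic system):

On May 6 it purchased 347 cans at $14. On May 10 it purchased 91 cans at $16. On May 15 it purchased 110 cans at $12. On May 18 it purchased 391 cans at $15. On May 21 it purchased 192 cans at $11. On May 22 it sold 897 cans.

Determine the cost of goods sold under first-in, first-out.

May 22, 897 sold [FIFO — oldest first]: 347 @ $14 + 91 @ $16 + 110 @ $12 + 349 @ $15 = $12,869
Ending inventory: 42 @ $15 + 192 @ $11 = $2,742
Check: goods available $15,611 = COGS $12,869 + ending $2,742

COGS = $12,869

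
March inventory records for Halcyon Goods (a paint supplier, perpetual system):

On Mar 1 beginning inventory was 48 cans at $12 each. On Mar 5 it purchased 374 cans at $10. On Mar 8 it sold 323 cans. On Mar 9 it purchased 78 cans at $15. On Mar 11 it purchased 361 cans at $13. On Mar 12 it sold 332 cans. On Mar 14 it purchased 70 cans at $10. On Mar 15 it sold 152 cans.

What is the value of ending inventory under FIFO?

Mar 8, 323 sold [FIFO — oldest first]: 48 @ $12 + 275 @ $10 = $3,326
Mar 12, 332 sold [FIFO — oldest first]: 99 @ $10 + 78 @ $15 + 155 @ $13 = $4,175
Mar 15, 152 sold [FIFO — oldest first]: 152 @ $13 = $1,976
Total COGS = $3,326 + $4,175 + $1,976 = $9,477
Ending inventory: 54 @ $13 + 70 @ $10 = $1,402
Check: goods available $10,879 = COGS $9,477 + ending $1,402

Ending inventory = $1,402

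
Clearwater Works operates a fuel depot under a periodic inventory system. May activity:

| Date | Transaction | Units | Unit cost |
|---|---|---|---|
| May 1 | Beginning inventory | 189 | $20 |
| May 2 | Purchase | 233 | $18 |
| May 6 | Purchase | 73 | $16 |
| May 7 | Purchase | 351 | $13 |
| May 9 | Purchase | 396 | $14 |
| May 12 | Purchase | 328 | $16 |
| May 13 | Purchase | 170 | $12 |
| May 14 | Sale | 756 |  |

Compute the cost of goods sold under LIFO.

COGS = $10,900

May 14, 756 sold [LIFO — newest first]: 170 @ $12 + 328 @ $16 + 258 @ $14 = $10,900
Ending inventory: 189 @ $20 + 233 @ $18 + 73 @ $16 + 351 @ $13 + 138 @ $14 = $15,637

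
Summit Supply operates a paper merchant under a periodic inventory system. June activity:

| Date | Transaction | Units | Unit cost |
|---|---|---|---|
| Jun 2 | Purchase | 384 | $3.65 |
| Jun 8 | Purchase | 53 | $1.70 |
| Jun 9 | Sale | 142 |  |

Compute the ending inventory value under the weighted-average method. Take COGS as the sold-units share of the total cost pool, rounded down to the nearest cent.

Jun 9, sell 142: 142/437 × $1,491.70 → $484.71
Ending inventory (cost pool remaining) = $1,006.99

Ending inventory = $1,006.99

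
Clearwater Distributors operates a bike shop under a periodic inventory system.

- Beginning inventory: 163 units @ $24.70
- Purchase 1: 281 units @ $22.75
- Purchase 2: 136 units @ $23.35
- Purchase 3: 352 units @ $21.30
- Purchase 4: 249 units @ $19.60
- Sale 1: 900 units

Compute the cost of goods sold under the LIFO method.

COGS = $19,261.85

Sale 1 (900) [LIFO — newest first]: 249 @ $19.60 + 352 @ $21.30 + 136 @ $23.35 + 163 @ $22.75 = $19,261.85
Ending inventory: 163 @ $24.70 + 118 @ $22.75 = $6,710.60
Check: goods available $25,972.45 = COGS $19,261.85 + ending $6,710.60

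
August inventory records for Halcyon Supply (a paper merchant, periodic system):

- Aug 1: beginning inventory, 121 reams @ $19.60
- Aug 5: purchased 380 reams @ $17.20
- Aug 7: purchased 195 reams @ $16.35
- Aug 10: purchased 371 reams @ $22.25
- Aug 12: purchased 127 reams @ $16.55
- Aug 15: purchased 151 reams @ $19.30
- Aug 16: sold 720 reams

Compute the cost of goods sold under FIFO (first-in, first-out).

Aug 16, 720 sold [FIFO — oldest first]: 121 @ $19.60 + 380 @ $17.20 + 195 @ $16.35 + 24 @ $22.25 = $12,629.85
Ending inventory: 347 @ $22.25 + 127 @ $16.55 + 151 @ $19.30 = $12,736.90
Check: goods available $25,366.75 = COGS $12,629.85 + ending $12,736.90

COGS = $12,629.85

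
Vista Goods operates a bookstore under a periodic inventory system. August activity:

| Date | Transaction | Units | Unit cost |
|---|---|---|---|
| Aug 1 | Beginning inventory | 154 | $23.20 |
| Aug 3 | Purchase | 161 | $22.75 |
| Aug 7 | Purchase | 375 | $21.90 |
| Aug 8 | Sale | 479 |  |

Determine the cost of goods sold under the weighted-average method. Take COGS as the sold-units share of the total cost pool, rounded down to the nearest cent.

Aug 8, sell 479: 479/690 × $15,448.05 → $10,724.08
Ending inventory (cost pool remaining) = $4,723.97

COGS = $10,724.08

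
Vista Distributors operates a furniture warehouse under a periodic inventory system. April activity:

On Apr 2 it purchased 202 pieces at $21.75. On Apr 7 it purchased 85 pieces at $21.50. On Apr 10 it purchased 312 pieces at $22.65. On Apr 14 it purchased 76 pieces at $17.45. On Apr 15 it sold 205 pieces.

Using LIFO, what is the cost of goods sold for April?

COGS = $4,248.05

Apr 15, 205 sold [LIFO — newest first]: 76 @ $17.45 + 129 @ $22.65 = $4,248.05
Ending inventory: 202 @ $21.75 + 85 @ $21.50 + 183 @ $22.65 = $10,365.95
Check: goods available $14,614.00 = COGS $4,248.05 + ending $10,365.95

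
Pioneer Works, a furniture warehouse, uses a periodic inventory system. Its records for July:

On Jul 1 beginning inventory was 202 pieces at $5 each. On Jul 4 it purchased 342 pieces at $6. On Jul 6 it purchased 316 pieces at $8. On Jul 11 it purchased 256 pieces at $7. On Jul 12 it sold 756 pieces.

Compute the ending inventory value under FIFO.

Jul 12, 756 sold [FIFO — oldest first]: 202 @ $5 + 342 @ $6 + 212 @ $8 = $4,758
Ending inventory: 104 @ $8 + 256 @ $7 = $2,624

Ending inventory = $2,624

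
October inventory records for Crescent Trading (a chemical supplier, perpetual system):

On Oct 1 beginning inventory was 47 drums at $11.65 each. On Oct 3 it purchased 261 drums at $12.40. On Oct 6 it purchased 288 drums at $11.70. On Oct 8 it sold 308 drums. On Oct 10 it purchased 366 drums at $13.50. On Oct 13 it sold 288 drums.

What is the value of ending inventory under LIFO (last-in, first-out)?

Oct 8, 308 sold [LIFO — newest first]: 288 @ $11.70 + 20 @ $12.40 = $3,617.60
Oct 13, 288 sold [LIFO — newest first]: 288 @ $13.50 = $3,888.00
Total COGS = $3,617.60 + $3,888.00 = $7,505.60
Ending inventory: 47 @ $11.65 + 241 @ $12.40 + 78 @ $13.50 = $4,588.95
Check: goods available $12,094.55 = COGS $7,505.60 + ending $4,588.95

Ending inventory = $4,588.95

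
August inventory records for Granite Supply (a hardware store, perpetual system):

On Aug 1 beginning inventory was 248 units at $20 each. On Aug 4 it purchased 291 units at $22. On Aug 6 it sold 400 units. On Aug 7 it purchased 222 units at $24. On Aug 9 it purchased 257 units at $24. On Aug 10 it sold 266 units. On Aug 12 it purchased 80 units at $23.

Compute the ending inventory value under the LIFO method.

Ending inventory = $9,732

Aug 6, 400 sold [LIFO — newest first]: 291 @ $22 + 109 @ $20 = $8,582
Aug 10, 266 sold [LIFO — newest first]: 257 @ $24 + 9 @ $24 = $6,384
Total COGS = $8,582 + $6,384 = $14,966
Ending inventory: 139 @ $20 + 213 @ $24 + 80 @ $23 = $9,732
Check: goods available $24,698 = COGS $14,966 + ending $9,732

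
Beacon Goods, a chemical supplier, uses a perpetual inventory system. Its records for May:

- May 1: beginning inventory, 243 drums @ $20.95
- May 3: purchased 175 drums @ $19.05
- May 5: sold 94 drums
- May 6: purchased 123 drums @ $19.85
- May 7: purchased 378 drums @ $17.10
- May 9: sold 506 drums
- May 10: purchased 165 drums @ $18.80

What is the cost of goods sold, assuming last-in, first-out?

COGS = $10,791.30

May 5, 94 sold [LIFO — newest first]: 94 @ $19.05 = $1,790.70
May 9, 506 sold [LIFO — newest first]: 378 @ $17.10 + 123 @ $19.85 + 5 @ $19.05 = $9,000.60
Total COGS = $1,790.70 + $9,000.60 = $10,791.30
Ending inventory: 243 @ $20.95 + 76 @ $19.05 + 165 @ $18.80 = $9,640.65
Check: goods available $20,431.95 = COGS $10,791.30 + ending $9,640.65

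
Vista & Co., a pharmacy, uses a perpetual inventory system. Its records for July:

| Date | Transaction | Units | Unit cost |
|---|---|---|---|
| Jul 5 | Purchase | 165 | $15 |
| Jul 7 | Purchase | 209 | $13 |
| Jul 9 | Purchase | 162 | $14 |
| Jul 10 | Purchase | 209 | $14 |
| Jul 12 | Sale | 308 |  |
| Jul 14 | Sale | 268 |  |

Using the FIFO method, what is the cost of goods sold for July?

Jul 12, 308 sold [FIFO — oldest first]: 165 @ $15 + 143 @ $13 = $4,334
Jul 14, 268 sold [FIFO — oldest first]: 66 @ $13 + 162 @ $14 + 40 @ $14 = $3,686
Total COGS = $4,334 + $3,686 = $8,020
Ending inventory: 169 @ $14 = $2,366
Check: goods available $10,386 = COGS $8,020 + ending $2,366

COGS = $8,020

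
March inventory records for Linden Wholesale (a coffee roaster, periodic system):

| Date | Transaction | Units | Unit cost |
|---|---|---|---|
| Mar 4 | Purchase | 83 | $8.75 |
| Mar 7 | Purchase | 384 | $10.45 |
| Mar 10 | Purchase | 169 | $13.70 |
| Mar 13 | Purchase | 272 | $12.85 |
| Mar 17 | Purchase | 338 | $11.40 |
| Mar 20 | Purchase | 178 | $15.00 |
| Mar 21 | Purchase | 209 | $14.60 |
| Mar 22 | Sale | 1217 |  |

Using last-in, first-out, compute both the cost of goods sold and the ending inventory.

Mar 22, 1217 sold [LIFO — newest first]: 209 @ $14.60 + 178 @ $15.00 + 338 @ $11.40 + 272 @ $12.85 + 169 @ $13.70 + 51 @ $10.45 = $15,918.05
Ending inventory: 83 @ $8.75 + 333 @ $10.45 = $4,206.10
Check: goods available $20,124.15 = COGS $15,918.05 + ending $4,206.10

COGS = $15,918.05; ending inventory = $4,206.10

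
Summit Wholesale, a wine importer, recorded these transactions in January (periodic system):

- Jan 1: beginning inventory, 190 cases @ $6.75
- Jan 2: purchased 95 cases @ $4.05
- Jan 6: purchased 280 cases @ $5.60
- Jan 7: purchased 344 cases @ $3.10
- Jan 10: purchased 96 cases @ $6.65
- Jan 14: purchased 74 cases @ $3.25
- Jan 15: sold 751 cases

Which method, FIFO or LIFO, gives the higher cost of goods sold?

FIFO

FIFO COGS: 190 @ $6.75 + 95 @ $4.05 + 280 @ $5.60 + 186 @ $3.10 = $3,811.85
LIFO COGS: 74 @ $3.25 + 96 @ $6.65 + 344 @ $3.10 + 237 @ $5.60 = $3,272.50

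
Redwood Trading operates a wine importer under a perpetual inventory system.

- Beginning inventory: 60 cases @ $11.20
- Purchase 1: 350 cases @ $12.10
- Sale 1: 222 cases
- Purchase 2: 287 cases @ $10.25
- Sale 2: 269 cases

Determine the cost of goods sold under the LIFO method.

Sale 1 (222) [LIFO — newest first]: 222 @ $12.10 = $2,686.20
Sale 2 (269) [LIFO — newest first]: 269 @ $10.25 = $2,757.25
Total COGS = $2,686.20 + $2,757.25 = $5,443.45
Ending inventory: 60 @ $11.20 + 128 @ $12.10 + 18 @ $10.25 = $2,405.30
Check: goods available $7,848.75 = COGS $5,443.45 + ending $2,405.30

COGS = $5,443.45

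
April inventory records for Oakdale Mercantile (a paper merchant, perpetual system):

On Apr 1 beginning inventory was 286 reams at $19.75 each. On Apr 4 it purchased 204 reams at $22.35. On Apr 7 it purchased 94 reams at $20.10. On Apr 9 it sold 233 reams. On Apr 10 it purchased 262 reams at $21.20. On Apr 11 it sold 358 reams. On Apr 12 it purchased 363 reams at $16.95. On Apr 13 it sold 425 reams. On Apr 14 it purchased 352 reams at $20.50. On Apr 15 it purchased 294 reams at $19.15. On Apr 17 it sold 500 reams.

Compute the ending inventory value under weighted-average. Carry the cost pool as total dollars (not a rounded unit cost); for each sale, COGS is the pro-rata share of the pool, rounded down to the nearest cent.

After Apr 1: 286 on hand, pool $5,648.50 (≈ $19.7500 each)
After Apr 4: 490 on hand, pool $10,207.90 (≈ $20.8324 each)
After Apr 7: 584 on hand, pool $12,097.30 (≈ $20.7146 each)
Apr 9, sell 233: 233/584 × $12,097.30 → $4,826.49
After Apr 10: 613 on hand, pool $12,825.21 (≈ $20.9220 each)
Apr 11, sell 358: 358/613 × $12,825.21 → $7,490.09
After Apr 12: 618 on hand, pool $11,487.97 (≈ $18.5889 each)
Apr 13, sell 425: 425/618 × $11,487.97 → $7,900.30
After Apr 14: 545 on hand, pool $10,803.67 (≈ $19.8232 each)
After Apr 15: 839 on hand, pool $16,433.77 (≈ $19.5873 each)
Apr 17, sell 500: 500/839 × $16,433.77 → $9,793.66
Total COGS = $4,826.49 + $7,490.09 + $7,900.30 + $9,793.66 = $30,010.54
Ending inventory (cost pool remaining) = $6,640.11

Ending inventory = $6,640.11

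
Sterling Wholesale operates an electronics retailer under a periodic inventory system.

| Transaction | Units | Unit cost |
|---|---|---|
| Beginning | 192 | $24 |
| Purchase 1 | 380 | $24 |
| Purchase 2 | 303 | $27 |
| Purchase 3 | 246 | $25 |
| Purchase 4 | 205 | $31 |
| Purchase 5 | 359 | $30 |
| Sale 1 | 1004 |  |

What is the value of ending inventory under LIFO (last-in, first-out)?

Sale 1 (1004) [LIFO — newest first]: 359 @ $30 + 205 @ $31 + 246 @ $25 + 194 @ $27 = $28,513
Ending inventory: 192 @ $24 + 380 @ $24 + 109 @ $27 = $16,671

Ending inventory = $16,671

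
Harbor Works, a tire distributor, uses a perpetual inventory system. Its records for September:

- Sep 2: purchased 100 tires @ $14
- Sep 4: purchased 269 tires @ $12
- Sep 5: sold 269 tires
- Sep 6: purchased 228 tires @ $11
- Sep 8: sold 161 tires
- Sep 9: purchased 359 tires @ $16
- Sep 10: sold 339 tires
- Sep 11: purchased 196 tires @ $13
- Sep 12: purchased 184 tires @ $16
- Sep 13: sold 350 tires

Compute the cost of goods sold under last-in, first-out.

Sep 5, 269 sold [LIFO — newest first]: 269 @ $12 = $3,228
Sep 8, 161 sold [LIFO — newest first]: 161 @ $11 = $1,771
Sep 10, 339 sold [LIFO — newest first]: 339 @ $16 = $5,424
Sep 13, 350 sold [LIFO — newest first]: 184 @ $16 + 166 @ $13 = $5,102
Total COGS = $3,228 + $1,771 + $5,424 + $5,102 = $15,525
Ending inventory: 100 @ $14 + 67 @ $11 + 20 @ $16 + 30 @ $13 = $2,847

COGS = $15,525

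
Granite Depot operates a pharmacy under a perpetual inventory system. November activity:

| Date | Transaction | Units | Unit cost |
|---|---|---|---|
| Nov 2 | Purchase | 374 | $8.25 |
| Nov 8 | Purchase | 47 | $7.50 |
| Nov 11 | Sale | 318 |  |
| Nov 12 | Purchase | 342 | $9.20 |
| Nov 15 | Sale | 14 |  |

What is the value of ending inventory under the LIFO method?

Ending inventory = $3,867.35

Nov 11, 318 sold [LIFO — newest first]: 47 @ $7.50 + 271 @ $8.25 = $2,588.25
Nov 15, 14 sold [LIFO — newest first]: 14 @ $9.20 = $128.80
Total COGS = $2,588.25 + $128.80 = $2,717.05
Ending inventory: 103 @ $8.25 + 328 @ $9.20 = $3,867.35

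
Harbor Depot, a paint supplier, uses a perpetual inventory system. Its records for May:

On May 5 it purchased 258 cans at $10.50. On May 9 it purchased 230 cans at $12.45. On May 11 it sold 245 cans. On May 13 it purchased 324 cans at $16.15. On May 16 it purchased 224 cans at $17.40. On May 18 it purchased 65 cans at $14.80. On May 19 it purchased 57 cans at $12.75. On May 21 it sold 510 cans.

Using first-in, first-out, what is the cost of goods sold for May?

May 11, 245 sold [FIFO — oldest first]: 245 @ $10.50 = $2,572.50
May 21, 510 sold [FIFO — oldest first]: 13 @ $10.50 + 230 @ $12.45 + 267 @ $16.15 = $7,312.05
Total COGS = $2,572.50 + $7,312.05 = $9,884.55
Ending inventory: 57 @ $16.15 + 224 @ $17.40 + 65 @ $14.80 + 57 @ $12.75 = $6,506.90
Check: goods available $16,391.45 = COGS $9,884.55 + ending $6,506.90

COGS = $9,884.55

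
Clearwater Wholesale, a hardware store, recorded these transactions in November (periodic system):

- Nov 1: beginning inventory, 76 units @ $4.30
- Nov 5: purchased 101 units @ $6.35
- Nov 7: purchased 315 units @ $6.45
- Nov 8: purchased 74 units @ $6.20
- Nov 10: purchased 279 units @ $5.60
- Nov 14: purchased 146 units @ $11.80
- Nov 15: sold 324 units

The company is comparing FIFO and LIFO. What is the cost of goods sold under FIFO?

COGS = $1,916.30

FIFO COGS: 76 @ $4.30 + 101 @ $6.35 + 147 @ $6.45 = $1,916.30
LIFO COGS: 146 @ $11.80 + 178 @ $5.60 = $2,719.60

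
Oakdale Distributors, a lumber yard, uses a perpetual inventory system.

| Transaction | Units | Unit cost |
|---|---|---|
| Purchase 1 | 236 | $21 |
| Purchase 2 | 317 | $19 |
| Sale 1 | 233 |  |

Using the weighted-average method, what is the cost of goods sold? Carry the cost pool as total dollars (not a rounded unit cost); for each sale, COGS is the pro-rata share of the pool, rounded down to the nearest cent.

After Purchase 1: 236 on hand, pool $4,956.00 (≈ $21.0000 each)
After Purchase 2: 553 on hand, pool $10,979.00 (≈ $19.8535 each)
Sale 1, sell 233: 233/553 × $10,979.00 → $4,625.87
Ending inventory (cost pool remaining) = $6,353.13
Check: goods available $10,979.00 = COGS $4,625.87 + ending $6,353.13

COGS = $4,625.87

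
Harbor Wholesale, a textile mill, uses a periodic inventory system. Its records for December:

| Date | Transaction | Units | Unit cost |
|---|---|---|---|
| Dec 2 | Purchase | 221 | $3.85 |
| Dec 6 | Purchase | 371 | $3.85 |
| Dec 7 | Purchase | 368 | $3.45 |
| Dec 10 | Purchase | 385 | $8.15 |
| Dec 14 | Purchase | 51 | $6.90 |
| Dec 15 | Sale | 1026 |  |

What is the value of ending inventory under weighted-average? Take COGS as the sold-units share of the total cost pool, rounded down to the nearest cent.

Ending inventory = $1,865.50

Dec 15, sell 1026: 1026/1396 × $7,038.45 → $5,172.95
Ending inventory (cost pool remaining) = $1,865.50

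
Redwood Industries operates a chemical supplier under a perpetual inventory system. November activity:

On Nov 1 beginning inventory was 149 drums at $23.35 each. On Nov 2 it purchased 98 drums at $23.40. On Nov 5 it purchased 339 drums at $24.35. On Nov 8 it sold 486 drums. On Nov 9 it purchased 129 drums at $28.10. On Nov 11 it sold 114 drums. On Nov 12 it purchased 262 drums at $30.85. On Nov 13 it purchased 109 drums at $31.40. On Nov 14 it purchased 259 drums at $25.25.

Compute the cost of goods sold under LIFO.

COGS = $14,895.40

Nov 8, 486 sold [LIFO — newest first]: 339 @ $24.35 + 98 @ $23.40 + 49 @ $23.35 = $11,692.00
Nov 11, 114 sold [LIFO — newest first]: 114 @ $28.10 = $3,203.40
Total COGS = $11,692.00 + $3,203.40 = $14,895.40
Ending inventory: 100 @ $23.35 + 15 @ $28.10 + 262 @ $30.85 + 109 @ $31.40 + 259 @ $25.25 = $20,801.55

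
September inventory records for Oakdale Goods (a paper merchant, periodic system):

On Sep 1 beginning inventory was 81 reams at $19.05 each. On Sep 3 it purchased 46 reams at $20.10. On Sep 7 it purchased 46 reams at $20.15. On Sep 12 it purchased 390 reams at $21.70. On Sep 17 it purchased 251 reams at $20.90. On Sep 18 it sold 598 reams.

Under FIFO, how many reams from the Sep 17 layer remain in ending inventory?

216

Sep 18, 598 sold [FIFO — oldest first]: 81 @ $19.05 + 46 @ $20.10 + 46 @ $20.15 + 390 @ $21.70 + 35 @ $20.90 = $12,589.05
Ending inventory: 216 @ $20.90 = $4,514.40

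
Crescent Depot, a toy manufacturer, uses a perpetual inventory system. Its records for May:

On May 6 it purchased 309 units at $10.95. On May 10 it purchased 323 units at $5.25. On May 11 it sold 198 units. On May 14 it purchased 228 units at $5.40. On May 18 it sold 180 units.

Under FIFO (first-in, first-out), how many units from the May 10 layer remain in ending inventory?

May 11, 198 sold [FIFO — oldest first]: 198 @ $10.95 = $2,168.10
May 18, 180 sold [FIFO — oldest first]: 111 @ $10.95 + 69 @ $5.25 = $1,577.70
Total COGS = $2,168.10 + $1,577.70 = $3,745.80
Ending inventory: 254 @ $5.25 + 228 @ $5.40 = $2,564.70

254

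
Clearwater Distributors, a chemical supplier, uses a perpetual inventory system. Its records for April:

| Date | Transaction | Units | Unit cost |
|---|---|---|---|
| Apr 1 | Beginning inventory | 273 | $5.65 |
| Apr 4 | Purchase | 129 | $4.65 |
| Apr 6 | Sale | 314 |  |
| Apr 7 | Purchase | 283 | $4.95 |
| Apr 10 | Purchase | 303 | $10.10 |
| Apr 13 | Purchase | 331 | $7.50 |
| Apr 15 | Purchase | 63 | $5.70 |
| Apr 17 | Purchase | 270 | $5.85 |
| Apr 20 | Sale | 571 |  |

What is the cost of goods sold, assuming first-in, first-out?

Apr 6, 314 sold [FIFO — oldest first]: 273 @ $5.65 + 41 @ $4.65 = $1,733.10
Apr 20, 571 sold [FIFO — oldest first]: 88 @ $4.65 + 283 @ $4.95 + 200 @ $10.10 = $3,830.05
Total COGS = $1,733.10 + $3,830.05 = $5,563.15
Ending inventory: 103 @ $10.10 + 331 @ $7.50 + 63 @ $5.70 + 270 @ $5.85 = $5,461.40

COGS = $5,563.15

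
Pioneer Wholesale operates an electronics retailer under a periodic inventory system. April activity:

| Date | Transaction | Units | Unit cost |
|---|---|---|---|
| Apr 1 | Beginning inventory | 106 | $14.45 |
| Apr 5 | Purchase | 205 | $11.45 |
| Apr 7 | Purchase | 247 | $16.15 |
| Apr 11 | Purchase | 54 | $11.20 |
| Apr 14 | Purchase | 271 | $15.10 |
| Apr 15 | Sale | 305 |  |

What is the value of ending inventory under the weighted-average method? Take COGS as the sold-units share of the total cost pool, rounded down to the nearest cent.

Ending inventory = $8,224.82

Apr 15, sell 305: 305/883 × $12,564.90 → $4,340.08
Ending inventory (cost pool remaining) = $8,224.82
Check: goods available $12,564.90 = COGS $4,340.08 + ending $8,224.82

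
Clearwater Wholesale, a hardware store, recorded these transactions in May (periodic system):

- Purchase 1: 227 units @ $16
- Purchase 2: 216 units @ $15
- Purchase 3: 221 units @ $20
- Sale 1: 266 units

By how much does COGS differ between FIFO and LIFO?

FIFO COGS: 227 @ $16 + 39 @ $15 = $4,217
LIFO COGS: 221 @ $20 + 45 @ $15 = $5,095
Difference = |$4,217 − $5,095| = $878

$878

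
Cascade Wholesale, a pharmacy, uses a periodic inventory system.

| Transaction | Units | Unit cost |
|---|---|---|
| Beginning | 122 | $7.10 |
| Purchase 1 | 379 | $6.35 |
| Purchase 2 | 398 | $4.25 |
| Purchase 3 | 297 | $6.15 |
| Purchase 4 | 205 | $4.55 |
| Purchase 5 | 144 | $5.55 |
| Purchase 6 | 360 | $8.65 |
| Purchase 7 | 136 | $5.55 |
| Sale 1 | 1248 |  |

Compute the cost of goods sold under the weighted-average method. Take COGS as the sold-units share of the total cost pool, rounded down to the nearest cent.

COGS = $7,577.05

Sale 1, sell 1248: 1248/2041 × $12,391.65 → $7,577.05
Ending inventory (cost pool remaining) = $4,814.60
Check: goods available $12,391.65 = COGS $7,577.05 + ending $4,814.60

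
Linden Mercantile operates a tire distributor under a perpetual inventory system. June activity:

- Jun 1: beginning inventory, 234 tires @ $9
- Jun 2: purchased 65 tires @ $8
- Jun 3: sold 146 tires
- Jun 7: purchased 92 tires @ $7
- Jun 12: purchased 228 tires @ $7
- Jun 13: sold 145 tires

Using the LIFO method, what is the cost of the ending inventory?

Jun 3, 146 sold [LIFO — newest first]: 65 @ $8 + 81 @ $9 = $1,249
Jun 13, 145 sold [LIFO — newest first]: 145 @ $7 = $1,015
Total COGS = $1,249 + $1,015 = $2,264
Ending inventory: 153 @ $9 + 92 @ $7 + 83 @ $7 = $2,602

Ending inventory = $2,602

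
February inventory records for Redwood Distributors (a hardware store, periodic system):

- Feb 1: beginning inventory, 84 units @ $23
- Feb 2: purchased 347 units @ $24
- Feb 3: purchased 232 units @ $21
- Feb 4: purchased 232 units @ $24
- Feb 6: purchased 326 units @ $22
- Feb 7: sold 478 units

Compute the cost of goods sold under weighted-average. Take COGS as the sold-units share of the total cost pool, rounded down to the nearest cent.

COGS = $10,911.39

Feb 7, sell 478: 478/1221 × $27,872.00 → $10,911.39
Ending inventory (cost pool remaining) = $16,960.61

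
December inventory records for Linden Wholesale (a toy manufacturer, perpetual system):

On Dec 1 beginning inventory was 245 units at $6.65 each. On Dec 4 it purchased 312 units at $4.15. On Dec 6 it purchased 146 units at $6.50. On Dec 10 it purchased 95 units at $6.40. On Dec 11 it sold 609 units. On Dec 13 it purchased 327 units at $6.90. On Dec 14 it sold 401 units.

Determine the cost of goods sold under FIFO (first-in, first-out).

COGS = $5,943.85

Dec 11, 609 sold [FIFO — oldest first]: 245 @ $6.65 + 312 @ $4.15 + 52 @ $6.50 = $3,262.05
Dec 14, 401 sold [FIFO — oldest first]: 94 @ $6.50 + 95 @ $6.40 + 212 @ $6.90 = $2,681.80
Total COGS = $3,262.05 + $2,681.80 = $5,943.85
Ending inventory: 115 @ $6.90 = $793.50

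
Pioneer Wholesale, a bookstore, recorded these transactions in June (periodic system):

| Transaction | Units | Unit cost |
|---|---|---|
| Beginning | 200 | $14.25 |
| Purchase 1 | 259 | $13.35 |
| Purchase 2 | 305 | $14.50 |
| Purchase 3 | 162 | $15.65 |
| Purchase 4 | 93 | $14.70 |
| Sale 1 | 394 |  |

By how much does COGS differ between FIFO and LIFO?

FIFO COGS: 200 @ $14.25 + 194 @ $13.35 = $5,439.90
LIFO COGS: 93 @ $14.70 + 162 @ $15.65 + 139 @ $14.50 = $5,917.90
Difference = |$5,439.90 − $5,917.90| = $478.00

$478.00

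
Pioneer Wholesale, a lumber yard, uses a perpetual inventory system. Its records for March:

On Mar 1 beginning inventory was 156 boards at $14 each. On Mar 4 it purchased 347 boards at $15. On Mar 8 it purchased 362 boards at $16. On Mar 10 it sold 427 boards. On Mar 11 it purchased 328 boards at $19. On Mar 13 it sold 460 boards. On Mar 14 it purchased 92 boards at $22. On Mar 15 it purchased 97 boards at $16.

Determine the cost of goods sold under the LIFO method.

COGS = $14,979

Mar 10, 427 sold [LIFO — newest first]: 362 @ $16 + 65 @ $15 = $6,767
Mar 13, 460 sold [LIFO — newest first]: 328 @ $19 + 132 @ $15 = $8,212
Total COGS = $6,767 + $8,212 = $14,979
Ending inventory: 156 @ $14 + 150 @ $15 + 92 @ $22 + 97 @ $16 = $8,010
Check: goods available $22,989 = COGS $14,979 + ending $8,010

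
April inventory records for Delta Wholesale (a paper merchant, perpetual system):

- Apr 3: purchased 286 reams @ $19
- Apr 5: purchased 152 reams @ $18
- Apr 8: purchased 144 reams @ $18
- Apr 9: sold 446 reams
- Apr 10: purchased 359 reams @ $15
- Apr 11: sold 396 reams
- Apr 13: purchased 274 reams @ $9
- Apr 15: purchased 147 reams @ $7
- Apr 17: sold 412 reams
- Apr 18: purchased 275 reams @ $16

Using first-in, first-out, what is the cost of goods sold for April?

Apr 9, 446 sold [FIFO — oldest first]: 286 @ $19 + 152 @ $18 + 8 @ $18 = $8,314
Apr 11, 396 sold [FIFO — oldest first]: 136 @ $18 + 260 @ $15 = $6,348
Apr 17, 412 sold [FIFO — oldest first]: 99 @ $15 + 274 @ $9 + 39 @ $7 = $4,224
Total COGS = $8,314 + $6,348 + $4,224 = $18,886
Ending inventory: 108 @ $7 + 275 @ $16 = $5,156

COGS = $18,886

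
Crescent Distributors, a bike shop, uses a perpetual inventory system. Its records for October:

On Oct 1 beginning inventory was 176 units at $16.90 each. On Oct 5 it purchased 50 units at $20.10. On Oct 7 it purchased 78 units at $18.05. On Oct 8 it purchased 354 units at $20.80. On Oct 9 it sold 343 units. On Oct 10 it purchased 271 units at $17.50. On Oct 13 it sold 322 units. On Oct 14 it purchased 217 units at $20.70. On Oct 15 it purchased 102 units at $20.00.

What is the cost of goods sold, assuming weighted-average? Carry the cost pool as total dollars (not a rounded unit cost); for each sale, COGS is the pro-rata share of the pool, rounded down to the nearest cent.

COGS = $12,606.53

After Oct 1: 176 on hand, pool $2,974.40 (≈ $16.9000 each)
After Oct 5: 226 on hand, pool $3,979.40 (≈ $17.6080 each)
After Oct 7: 304 on hand, pool $5,387.30 (≈ $17.7214 each)
After Oct 8: 658 on hand, pool $12,750.50 (≈ $19.3777 each)
Oct 9, sell 343: 343/658 × $12,750.50 → $6,646.53
After Oct 10: 586 on hand, pool $10,846.47 (≈ $18.5093 each)
Oct 13, sell 322: 322/586 × $10,846.47 → $5,960.00
After Oct 14: 481 on hand, pool $9,378.37 (≈ $19.4977 each)
After Oct 15: 583 on hand, pool $11,418.37 (≈ $19.5855 each)
Total COGS = $6,646.53 + $5,960.00 = $12,606.53
Ending inventory (cost pool remaining) = $11,418.37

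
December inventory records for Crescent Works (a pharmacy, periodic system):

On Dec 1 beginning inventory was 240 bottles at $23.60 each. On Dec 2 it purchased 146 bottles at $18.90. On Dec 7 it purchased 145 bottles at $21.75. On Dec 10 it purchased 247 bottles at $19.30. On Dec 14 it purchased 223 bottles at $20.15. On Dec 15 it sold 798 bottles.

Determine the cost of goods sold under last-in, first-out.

Dec 15, 798 sold [LIFO — newest first]: 223 @ $20.15 + 247 @ $19.30 + 145 @ $21.75 + 146 @ $18.90 + 37 @ $23.60 = $16,046.90
Ending inventory: 203 @ $23.60 = $4,790.80

COGS = $16,046.90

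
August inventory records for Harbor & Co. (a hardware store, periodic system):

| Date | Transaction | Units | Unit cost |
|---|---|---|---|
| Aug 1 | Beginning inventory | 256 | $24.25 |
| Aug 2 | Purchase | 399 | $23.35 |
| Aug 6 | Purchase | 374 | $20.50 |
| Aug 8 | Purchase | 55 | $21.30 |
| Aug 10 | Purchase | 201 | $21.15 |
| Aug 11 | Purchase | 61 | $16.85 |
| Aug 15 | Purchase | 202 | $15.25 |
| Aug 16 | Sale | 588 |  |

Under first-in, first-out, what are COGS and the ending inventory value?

Aug 16, 588 sold [FIFO — oldest first]: 256 @ $24.25 + 332 @ $23.35 = $13,960.20
Ending inventory: 67 @ $23.35 + 374 @ $20.50 + 55 @ $21.30 + 201 @ $21.15 + 61 @ $16.85 + 202 @ $15.25 = $18,762.45

COGS = $13,960.20; ending inventory = $18,762.45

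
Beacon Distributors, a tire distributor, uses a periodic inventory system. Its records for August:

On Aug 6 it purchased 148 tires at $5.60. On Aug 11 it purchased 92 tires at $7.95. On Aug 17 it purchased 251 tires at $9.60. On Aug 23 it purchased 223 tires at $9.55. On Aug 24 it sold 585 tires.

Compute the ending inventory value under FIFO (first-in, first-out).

Ending inventory = $1,231.95

Aug 24, 585 sold [FIFO — oldest first]: 148 @ $5.60 + 92 @ $7.95 + 251 @ $9.60 + 94 @ $9.55 = $4,867.50
Ending inventory: 129 @ $9.55 = $1,231.95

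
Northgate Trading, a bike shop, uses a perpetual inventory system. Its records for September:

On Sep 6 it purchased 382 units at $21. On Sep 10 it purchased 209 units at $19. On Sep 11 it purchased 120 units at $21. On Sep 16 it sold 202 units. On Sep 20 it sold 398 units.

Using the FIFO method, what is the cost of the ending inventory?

Ending inventory = $2,331

Sep 16, 202 sold [FIFO — oldest first]: 202 @ $21 = $4,242
Sep 20, 398 sold [FIFO — oldest first]: 180 @ $21 + 209 @ $19 + 9 @ $21 = $7,940
Total COGS = $4,242 + $7,940 = $12,182
Ending inventory: 111 @ $21 = $2,331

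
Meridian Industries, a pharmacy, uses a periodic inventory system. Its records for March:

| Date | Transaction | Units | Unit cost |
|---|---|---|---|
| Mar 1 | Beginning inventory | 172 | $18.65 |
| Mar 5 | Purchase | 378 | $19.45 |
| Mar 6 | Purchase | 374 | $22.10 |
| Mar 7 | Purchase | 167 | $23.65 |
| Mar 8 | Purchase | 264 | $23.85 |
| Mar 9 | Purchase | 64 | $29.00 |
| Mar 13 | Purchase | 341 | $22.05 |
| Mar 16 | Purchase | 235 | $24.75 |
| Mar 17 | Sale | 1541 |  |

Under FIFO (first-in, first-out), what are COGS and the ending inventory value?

COGS = $33,617.35; ending inventory = $10,645.20

Mar 17, 1541 sold [FIFO — oldest first]: 172 @ $18.65 + 378 @ $19.45 + 374 @ $22.10 + 167 @ $23.65 + 264 @ $23.85 + 64 @ $29.00 + 122 @ $22.05 = $33,617.35
Ending inventory: 219 @ $22.05 + 235 @ $24.75 = $10,645.20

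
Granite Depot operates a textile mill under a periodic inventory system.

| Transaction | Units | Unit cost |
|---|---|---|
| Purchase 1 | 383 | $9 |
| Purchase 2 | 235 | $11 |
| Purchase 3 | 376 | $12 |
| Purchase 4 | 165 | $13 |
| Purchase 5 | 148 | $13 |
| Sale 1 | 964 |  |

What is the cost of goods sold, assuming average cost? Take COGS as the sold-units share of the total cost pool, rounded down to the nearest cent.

Sale 1, sell 964: 964/1307 × $14,613.00 → $10,778.06
Ending inventory (cost pool remaining) = $3,834.94

COGS = $10,778.06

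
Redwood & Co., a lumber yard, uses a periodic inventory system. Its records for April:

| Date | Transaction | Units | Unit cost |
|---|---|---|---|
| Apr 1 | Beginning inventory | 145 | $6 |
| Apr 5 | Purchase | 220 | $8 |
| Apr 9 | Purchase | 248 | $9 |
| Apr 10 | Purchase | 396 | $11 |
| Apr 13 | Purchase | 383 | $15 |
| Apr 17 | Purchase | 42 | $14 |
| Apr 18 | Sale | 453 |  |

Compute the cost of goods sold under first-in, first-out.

COGS = $3,422

Apr 18, 453 sold [FIFO — oldest first]: 145 @ $6 + 220 @ $8 + 88 @ $9 = $3,422
Ending inventory: 160 @ $9 + 396 @ $11 + 383 @ $15 + 42 @ $14 = $12,129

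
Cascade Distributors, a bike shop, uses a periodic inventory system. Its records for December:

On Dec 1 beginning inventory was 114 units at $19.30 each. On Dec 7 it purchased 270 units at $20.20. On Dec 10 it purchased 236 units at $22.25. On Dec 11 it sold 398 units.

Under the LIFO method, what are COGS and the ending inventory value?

COGS = $8,523.40; ending inventory = $4,381.80

Dec 11, 398 sold [LIFO — newest first]: 236 @ $22.25 + 162 @ $20.20 = $8,523.40
Ending inventory: 114 @ $19.30 + 108 @ $20.20 = $4,381.80
Check: goods available $12,905.20 = COGS $8,523.40 + ending $4,381.80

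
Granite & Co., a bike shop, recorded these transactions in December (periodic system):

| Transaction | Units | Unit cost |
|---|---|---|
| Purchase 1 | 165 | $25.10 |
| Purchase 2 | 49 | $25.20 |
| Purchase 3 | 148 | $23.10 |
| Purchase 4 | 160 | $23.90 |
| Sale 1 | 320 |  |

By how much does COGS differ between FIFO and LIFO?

$279.70

FIFO COGS: 165 @ $25.10 + 49 @ $25.20 + 106 @ $23.10 = $7,824.90
LIFO COGS: 160 @ $23.90 + 148 @ $23.10 + 12 @ $25.20 = $7,545.20
Difference = |$7,824.90 − $7,545.20| = $279.70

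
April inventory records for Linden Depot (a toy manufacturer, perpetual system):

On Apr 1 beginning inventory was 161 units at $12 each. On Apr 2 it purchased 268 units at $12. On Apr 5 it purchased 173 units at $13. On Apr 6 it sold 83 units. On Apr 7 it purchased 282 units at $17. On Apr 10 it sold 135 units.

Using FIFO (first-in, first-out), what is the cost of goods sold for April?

Apr 6, 83 sold [FIFO — oldest first]: 83 @ $12 = $996
Apr 10, 135 sold [FIFO — oldest first]: 78 @ $12 + 57 @ $12 = $1,620
Total COGS = $996 + $1,620 = $2,616
Ending inventory: 211 @ $12 + 173 @ $13 + 282 @ $17 = $9,575

COGS = $2,616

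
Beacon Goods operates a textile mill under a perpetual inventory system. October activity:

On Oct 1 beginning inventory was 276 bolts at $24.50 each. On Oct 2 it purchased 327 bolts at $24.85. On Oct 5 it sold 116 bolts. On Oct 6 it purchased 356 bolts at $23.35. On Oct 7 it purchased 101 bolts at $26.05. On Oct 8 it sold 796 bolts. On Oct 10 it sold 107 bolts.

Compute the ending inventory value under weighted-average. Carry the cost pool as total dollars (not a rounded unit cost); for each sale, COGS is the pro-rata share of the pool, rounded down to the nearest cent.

Ending inventory = $997.54

After Oct 1: 276 on hand, pool $6,762.00 (≈ $24.5000 each)
After Oct 2: 603 on hand, pool $14,887.95 (≈ $24.6898 each)
Oct 5, sell 116: 116/603 × $14,887.95 → $2,864.01
After Oct 6: 843 on hand, pool $20,336.54 (≈ $24.1240 each)
After Oct 7: 944 on hand, pool $22,967.59 (≈ $24.3301 each)
Oct 8, sell 796: 796/944 × $22,967.59 → $19,366.73
Oct 10, sell 107: 107/148 × $3,600.86 → $2,603.32
Total COGS = $2,864.01 + $19,366.73 + $2,603.32 = $24,834.06
Ending inventory (cost pool remaining) = $997.54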